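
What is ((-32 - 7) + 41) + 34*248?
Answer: 8434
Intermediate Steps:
((-32 - 7) + 41) + 34*248 = (-39 + 41) + 8432 = 2 + 8432 = 8434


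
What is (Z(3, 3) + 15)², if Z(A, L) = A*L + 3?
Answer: 729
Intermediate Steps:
Z(A, L) = 3 + A*L
(Z(3, 3) + 15)² = ((3 + 3*3) + 15)² = ((3 + 9) + 15)² = (12 + 15)² = 27² = 729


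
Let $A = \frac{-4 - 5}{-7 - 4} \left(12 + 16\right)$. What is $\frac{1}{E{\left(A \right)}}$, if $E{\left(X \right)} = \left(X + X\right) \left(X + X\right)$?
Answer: $\frac{121}{254016} \approx 0.00047635$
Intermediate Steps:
$A = \frac{252}{11}$ ($A = - \frac{9}{-11} \cdot 28 = \left(-9\right) \left(- \frac{1}{11}\right) 28 = \frac{9}{11} \cdot 28 = \frac{252}{11} \approx 22.909$)
$E{\left(X \right)} = 4 X^{2}$ ($E{\left(X \right)} = 2 X 2 X = 4 X^{2}$)
$\frac{1}{E{\left(A \right)}} = \frac{1}{4 \left(\frac{252}{11}\right)^{2}} = \frac{1}{4 \cdot \frac{63504}{121}} = \frac{1}{\frac{254016}{121}} = \frac{121}{254016}$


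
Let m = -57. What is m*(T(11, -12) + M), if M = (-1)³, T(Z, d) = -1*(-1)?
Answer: 0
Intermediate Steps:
T(Z, d) = 1
M = -1
m*(T(11, -12) + M) = -57*(1 - 1) = -57*0 = 0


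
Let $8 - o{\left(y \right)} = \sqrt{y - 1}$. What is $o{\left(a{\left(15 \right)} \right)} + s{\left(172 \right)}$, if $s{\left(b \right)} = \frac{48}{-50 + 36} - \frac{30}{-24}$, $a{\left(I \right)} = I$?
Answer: $\frac{163}{28} - \sqrt{14} \approx 2.0798$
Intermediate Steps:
$s{\left(b \right)} = - \frac{61}{28}$ ($s{\left(b \right)} = \frac{48}{-14} - - \frac{5}{4} = 48 \left(- \frac{1}{14}\right) + \frac{5}{4} = - \frac{24}{7} + \frac{5}{4} = - \frac{61}{28}$)
$o{\left(y \right)} = 8 - \sqrt{-1 + y}$ ($o{\left(y \right)} = 8 - \sqrt{y - 1} = 8 - \sqrt{-1 + y}$)
$o{\left(a{\left(15 \right)} \right)} + s{\left(172 \right)} = \left(8 - \sqrt{-1 + 15}\right) - \frac{61}{28} = \left(8 - \sqrt{14}\right) - \frac{61}{28} = \frac{163}{28} - \sqrt{14}$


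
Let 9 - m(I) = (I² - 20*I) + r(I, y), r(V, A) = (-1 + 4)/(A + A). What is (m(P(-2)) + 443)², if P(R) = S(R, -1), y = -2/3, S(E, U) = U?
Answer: 3003289/16 ≈ 1.8771e+5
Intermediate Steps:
y = -⅔ (y = -2*⅓ = -⅔ ≈ -0.66667)
P(R) = -1
r(V, A) = 3/(2*A) (r(V, A) = 3/((2*A)) = 3*(1/(2*A)) = 3/(2*A))
m(I) = 45/4 - I² + 20*I (m(I) = 9 - ((I² - 20*I) + 3/(2*(-⅔))) = 9 - ((I² - 20*I) + (3/2)*(-3/2)) = 9 - ((I² - 20*I) - 9/4) = 9 - (-9/4 + I² - 20*I) = 9 + (9/4 - I² + 20*I) = 45/4 - I² + 20*I)
(m(P(-2)) + 443)² = ((45/4 - 1*(-1)² + 20*(-1)) + 443)² = ((45/4 - 1*1 - 20) + 443)² = ((45/4 - 1 - 20) + 443)² = (-39/4 + 443)² = (1733/4)² = 3003289/16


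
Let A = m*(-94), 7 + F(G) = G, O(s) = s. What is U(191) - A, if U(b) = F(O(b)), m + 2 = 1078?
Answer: 101328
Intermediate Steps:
m = 1076 (m = -2 + 1078 = 1076)
F(G) = -7 + G
U(b) = -7 + b
A = -101144 (A = 1076*(-94) = -101144)
U(191) - A = (-7 + 191) - 1*(-101144) = 184 + 101144 = 101328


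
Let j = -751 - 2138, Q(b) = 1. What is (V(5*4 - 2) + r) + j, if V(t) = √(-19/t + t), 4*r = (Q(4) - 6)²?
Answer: -11531/4 + √610/6 ≈ -2878.6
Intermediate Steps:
j = -2889
r = 25/4 (r = (1 - 6)²/4 = (¼)*(-5)² = (¼)*25 = 25/4 ≈ 6.2500)
V(t) = √(t - 19/t)
(V(5*4 - 2) + r) + j = (√((5*4 - 2) - 19/(5*4 - 2)) + 25/4) - 2889 = (√((20 - 2) - 19/(20 - 2)) + 25/4) - 2889 = (√(18 - 19/18) + 25/4) - 2889 = (√(305/18) + 25/4) - 2889 = (√610/6 + 25/4) - 2889 = (25/4 + √610/6) - 2889 = -11531/4 + √610/6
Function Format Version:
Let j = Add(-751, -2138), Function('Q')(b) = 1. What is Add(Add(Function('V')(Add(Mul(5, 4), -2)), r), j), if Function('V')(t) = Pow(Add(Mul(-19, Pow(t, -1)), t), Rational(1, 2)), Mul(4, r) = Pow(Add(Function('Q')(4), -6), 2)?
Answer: Add(Rational(-11531, 4), Mul(Rational(1, 6), Pow(610, Rational(1, 2)))) ≈ -2878.6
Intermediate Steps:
j = -2889
r = Rational(25, 4) (r = Mul(Rational(1, 4), Pow(Add(1, -6), 2)) = Mul(Rational(1, 4), Pow(-5, 2)) = Mul(Rational(1, 4), 25) = Rational(25, 4) ≈ 6.2500)
Function('V')(t) = Pow(Add(t, Mul(-19, Pow(t, -1))), Rational(1, 2))
Add(Add(Function('V')(Add(Mul(5, 4), -2)), r), j) = Add(Add(Pow(Add(Add(Mul(5, 4), -2), Mul(-19, Pow(Add(Mul(5, 4), -2), -1))), Rational(1, 2)), Rational(25, 4)), -2889) = Add(Add(Pow(Add(Add(20, -2), Mul(-19, Pow(Add(20, -2), -1))), Rational(1, 2)), Rational(25, 4)), -2889) = Add(Add(Pow(Add(18, Mul(-19, Pow(18, -1))), Rational(1, 2)), Rational(25, 4)), -2889) = Add(Add(Pow(Add(18, Mul(-19, Rational(1, 18))), Rational(1, 2)), Rational(25, 4)), -2889) = Add(Add(Pow(Add(18, Rational(-19, 18)), Rational(1, 2)), Rational(25, 4)), -2889) = Add(Add(Pow(Rational(305, 18), Rational(1, 2)), Rational(25, 4)), -2889) = Add(Add(Mul(Rational(1, 6), Pow(610, Rational(1, 2))), Rational(25, 4)), -2889) = Add(Add(Rational(25, 4), Mul(Rational(1, 6), Pow(610, Rational(1, 2)))), -2889) = Add(Rational(-11531, 4), Mul(Rational(1, 6), Pow(610, Rational(1, 2))))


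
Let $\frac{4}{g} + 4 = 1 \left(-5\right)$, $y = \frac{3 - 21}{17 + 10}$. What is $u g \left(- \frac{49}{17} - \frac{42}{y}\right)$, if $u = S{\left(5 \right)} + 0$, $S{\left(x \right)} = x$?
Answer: $- \frac{20440}{153} \approx -133.59$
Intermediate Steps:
$y = - \frac{2}{3}$ ($y = - \frac{18}{27} = \left(-18\right) \frac{1}{27} = - \frac{2}{3} \approx -0.66667$)
$g = - \frac{4}{9}$ ($g = \frac{4}{-4 + 1 \left(-5\right)} = \frac{4}{-4 - 5} = \frac{4}{-9} = 4 \left(- \frac{1}{9}\right) = - \frac{4}{9} \approx -0.44444$)
$u = 5$ ($u = 5 + 0 = 5$)
$u g \left(- \frac{49}{17} - \frac{42}{y}\right) = 5 \left(- \frac{4}{9}\right) \left(- \frac{49}{17} - \frac{42}{- \frac{2}{3}}\right) = - \frac{20 \left(\left(-49\right) \frac{1}{17} - -63\right)}{9} = - \frac{20 \left(- \frac{49}{17} + 63\right)}{9} = \left(- \frac{20}{9}\right) \frac{1022}{17} = - \frac{20440}{153}$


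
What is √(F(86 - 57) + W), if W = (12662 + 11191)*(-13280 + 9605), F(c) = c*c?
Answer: 11*I*√724454 ≈ 9362.6*I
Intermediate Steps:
F(c) = c²
W = -87659775 (W = 23853*(-3675) = -87659775)
√(F(86 - 57) + W) = √((86 - 57)² - 87659775) = √(29² - 87659775) = √(841 - 87659775) = √(-87658934) = 11*I*√724454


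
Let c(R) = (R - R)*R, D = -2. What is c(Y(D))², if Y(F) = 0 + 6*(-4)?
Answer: 0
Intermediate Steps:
Y(F) = -24 (Y(F) = 0 - 24 = -24)
c(R) = 0 (c(R) = 0*R = 0)
c(Y(D))² = 0² = 0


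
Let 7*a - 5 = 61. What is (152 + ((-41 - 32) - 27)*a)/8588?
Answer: -1384/15029 ≈ -0.092089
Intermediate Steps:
a = 66/7 (a = 5/7 + (⅐)*61 = 5/7 + 61/7 = 66/7 ≈ 9.4286)
(152 + ((-41 - 32) - 27)*a)/8588 = (152 + ((-41 - 32) - 27)*(66/7))/8588 = (152 + (-73 - 27)*(66/7))*(1/8588) = (152 - 100*66/7)*(1/8588) = (152 - 6600/7)*(1/8588) = -5536/7*1/8588 = -1384/15029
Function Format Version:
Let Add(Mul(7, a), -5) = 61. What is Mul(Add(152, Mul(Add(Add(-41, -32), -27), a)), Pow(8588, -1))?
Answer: Rational(-1384, 15029) ≈ -0.092089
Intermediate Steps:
a = Rational(66, 7) (a = Add(Rational(5, 7), Mul(Rational(1, 7), 61)) = Add(Rational(5, 7), Rational(61, 7)) = Rational(66, 7) ≈ 9.4286)
Mul(Add(152, Mul(Add(Add(-41, -32), -27), a)), Pow(8588, -1)) = Mul(Add(152, Mul(Add(Add(-41, -32), -27), Rational(66, 7))), Pow(8588, -1)) = Mul(Add(152, Mul(Add(-73, -27), Rational(66, 7))), Rational(1, 8588)) = Mul(Add(152, Mul(-100, Rational(66, 7))), Rational(1, 8588)) = Mul(Add(152, Rational(-6600, 7)), Rational(1, 8588)) = Mul(Rational(-5536, 7), Rational(1, 8588)) = Rational(-1384, 15029)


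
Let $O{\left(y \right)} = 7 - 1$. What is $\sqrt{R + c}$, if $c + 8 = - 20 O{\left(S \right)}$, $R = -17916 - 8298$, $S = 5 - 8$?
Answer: $i \sqrt{26342} \approx 162.3 i$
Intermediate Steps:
$S = -3$ ($S = 5 - 8 = -3$)
$O{\left(y \right)} = 6$
$R = -26214$ ($R = -17916 - 8298 = -26214$)
$c = -128$ ($c = -8 - 120 = -128$)
$\sqrt{R + c} = \sqrt{-26214 - 128} = \sqrt{-26342} = i \sqrt{26342}$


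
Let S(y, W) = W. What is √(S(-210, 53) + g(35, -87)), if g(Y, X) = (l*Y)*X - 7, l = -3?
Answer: √9181 ≈ 95.818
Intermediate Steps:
g(Y, X) = -7 - 3*X*Y (g(Y, X) = (-3*Y)*X - 7 = -3*X*Y - 7 = -7 - 3*X*Y)
√(S(-210, 53) + g(35, -87)) = √(53 + (-7 - 3*(-87)*35)) = √(53 + (-7 + 9135)) = √(53 + 9128) = √9181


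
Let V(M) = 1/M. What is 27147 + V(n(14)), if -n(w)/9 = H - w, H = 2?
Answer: 2931877/108 ≈ 27147.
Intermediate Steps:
n(w) = -18 + 9*w (n(w) = -9*(2 - w) = -18 + 9*w)
27147 + V(n(14)) = 27147 + 1/(-18 + 9*14) = 27147 + 1/(-18 + 126) = 27147 + 1/108 = 2931877/108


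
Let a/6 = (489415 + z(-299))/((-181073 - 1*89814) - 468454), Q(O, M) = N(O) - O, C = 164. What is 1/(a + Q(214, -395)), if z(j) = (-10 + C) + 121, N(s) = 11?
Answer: -27383/5667569 ≈ -0.0048315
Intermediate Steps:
z(j) = 275 (z(j) = (-10 + 164) + 121 = 154 + 121 = 275)
Q(O, M) = 11 - O
a = -108820/27383 (a = 6*((489415 + 275)/((-181073 - 1*89814) - 468454)) = 6*(489690/((-181073 - 89814) - 468454)) = 6*(489690/(-270887 - 468454)) = 6*(489690/(-739341)) = 6*(489690*(-1/739341)) = 6*(-54410/82149) = -108820/27383 ≈ -3.9740)
1/(a + Q(214, -395)) = 1/(-108820/27383 + (11 - 1*214)) = 1/(-108820/27383 + (11 - 214)) = 1/(-108820/27383 - 203) = 1/(-5667569/27383) = -27383/5667569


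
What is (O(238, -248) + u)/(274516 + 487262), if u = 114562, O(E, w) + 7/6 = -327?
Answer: 685403/4570668 ≈ 0.14996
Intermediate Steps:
O(E, w) = -1969/6 (O(E, w) = -7/6 - 327 = -1969/6)
(O(238, -248) + u)/(274516 + 487262) = (-1969/6 + 114562)/(274516 + 487262) = (685403/6)/761778 = (685403/6)*(1/761778) = 685403/4570668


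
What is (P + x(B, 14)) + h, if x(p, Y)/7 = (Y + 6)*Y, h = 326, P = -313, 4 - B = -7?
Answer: 1973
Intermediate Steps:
B = 11 (B = 4 - 1*(-7) = 4 + 7 = 11)
x(p, Y) = 7*Y*(6 + Y) (x(p, Y) = 7*((Y + 6)*Y) = 7*((6 + Y)*Y) = 7*(Y*(6 + Y)) = 7*Y*(6 + Y))
(P + x(B, 14)) + h = (-313 + 7*14*(6 + 14)) + 326 = (-313 + 7*14*20) + 326 = (-313 + 1960) + 326 = 1647 + 326 = 1973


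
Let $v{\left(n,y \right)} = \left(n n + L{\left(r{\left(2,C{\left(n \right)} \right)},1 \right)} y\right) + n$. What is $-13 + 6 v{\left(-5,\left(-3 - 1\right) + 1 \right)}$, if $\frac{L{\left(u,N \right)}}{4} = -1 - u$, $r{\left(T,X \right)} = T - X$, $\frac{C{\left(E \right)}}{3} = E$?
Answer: $1403$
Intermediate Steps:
$C{\left(E \right)} = 3 E$
$L{\left(u,N \right)} = -4 - 4 u$ ($L{\left(u,N \right)} = 4 \left(-1 - u\right) = -4 - 4 u$)
$v{\left(n,y \right)} = n + n^{2} + y \left(-12 + 12 n\right)$ ($v{\left(n,y \right)} = \left(n n + \left(-4 - 4 \left(2 - 3 n\right)\right) y\right) + n = \left(n^{2} + \left(-4 - 4 \left(2 - 3 n\right)\right) y\right) + n = \left(n^{2} + \left(-4 + \left(-8 + 12 n\right)\right) y\right) + n = \left(n^{2} + \left(-12 + 12 n\right) y\right) + n = \left(n^{2} + y \left(-12 + 12 n\right)\right) + n = n + n^{2} + y \left(-12 + 12 n\right)$)
$-13 + 6 v{\left(-5,\left(-3 - 1\right) + 1 \right)} = -13 + 6 \left(-5 + \left(-5\right)^{2} + 12 \left(\left(-3 - 1\right) + 1\right) \left(-1 - 5\right)\right) = -13 + 6 \left(-5 + 25 + 12 \left(-4 + 1\right) \left(-6\right)\right) = -13 + 6 \left(-5 + 25 + 12 \left(-3\right) \left(-6\right)\right) = -13 + 6 \left(-5 + 25 + 216\right) = -13 + 6 \cdot 236 = -13 + 1416 = 1403$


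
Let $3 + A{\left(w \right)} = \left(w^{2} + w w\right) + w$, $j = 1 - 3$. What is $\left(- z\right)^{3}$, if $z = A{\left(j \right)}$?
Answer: $-27$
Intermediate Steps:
$j = -2$ ($j = 1 - 3 = -2$)
$A{\left(w \right)} = -3 + w + 2 w^{2}$ ($A{\left(w \right)} = -3 + \left(\left(w^{2} + w w\right) + w\right) = -3 + \left(\left(w^{2} + w^{2}\right) + w\right) = -3 + \left(2 w^{2} + w\right) = -3 + \left(w + 2 w^{2}\right) = -3 + w + 2 w^{2}$)
$z = 3$ ($z = -3 - 2 + 2 \left(-2\right)^{2} = -3 - 2 + 2 \cdot 4 = -3 - 2 + 8 = 3$)
$\left(- z\right)^{3} = \left(\left(-1\right) 3\right)^{3} = \left(-3\right)^{3} = -27$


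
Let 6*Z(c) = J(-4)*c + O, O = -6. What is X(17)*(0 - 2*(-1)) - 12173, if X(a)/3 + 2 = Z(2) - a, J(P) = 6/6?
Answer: -12291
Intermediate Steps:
J(P) = 1 (J(P) = 6*(⅙) = 1)
Z(c) = -1 + c/6 (Z(c) = (1*c - 6)/6 = (c - 6)/6 = (-6 + c)/6 = -1 + c/6)
X(a) = -8 - 3*a (X(a) = -6 + 3*((-1 + (⅙)*2) - a) = -6 + 3*((-1 + ⅓) - a) = -6 + 3*(-⅔ - a) = -6 + (-2 - 3*a) = -8 - 3*a)
X(17)*(0 - 2*(-1)) - 12173 = (-8 - 3*17)*(0 - 2*(-1)) - 12173 = (-8 - 51)*(0 + 2) - 12173 = -59*2 - 12173 = -118 - 12173 = -12291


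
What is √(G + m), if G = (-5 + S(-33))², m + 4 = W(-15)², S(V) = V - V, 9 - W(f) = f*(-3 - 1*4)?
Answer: √9237 ≈ 96.109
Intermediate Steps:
W(f) = 9 + 7*f (W(f) = 9 - f*(-3 - 1*4) = 9 - f*(-3 - 4) = 9 - f*(-7) = 9 - (-7)*f = 9 + 7*f)
S(V) = 0
m = 9212 (m = -4 + (9 + 7*(-15))² = -4 + (9 - 105)² = -4 + (-96)² = -4 + 9216 = 9212)
G = 25 (G = (-5 + 0)² = (-5)² = 25)
√(G + m) = √(25 + 9212) = √9237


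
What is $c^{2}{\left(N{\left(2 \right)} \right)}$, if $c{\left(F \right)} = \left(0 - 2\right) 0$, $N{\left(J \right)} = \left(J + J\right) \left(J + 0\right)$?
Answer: $0$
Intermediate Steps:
$N{\left(J \right)} = 2 J^{2}$ ($N{\left(J \right)} = 2 J J = 2 J^{2}$)
$c{\left(F \right)} = 0$ ($c{\left(F \right)} = \left(-2\right) 0 = 0$)
$c^{2}{\left(N{\left(2 \right)} \right)} = 0^{2} = 0$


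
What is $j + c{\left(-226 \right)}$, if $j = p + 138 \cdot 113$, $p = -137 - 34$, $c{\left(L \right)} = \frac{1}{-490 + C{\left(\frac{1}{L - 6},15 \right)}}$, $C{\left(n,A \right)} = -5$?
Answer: $\frac{7634384}{495} \approx 15423.0$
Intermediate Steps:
$c{\left(L \right)} = - \frac{1}{495}$ ($c{\left(L \right)} = \frac{1}{-490 - 5} = \frac{1}{-495} = - \frac{1}{495}$)
$p = -171$
$j = 15423$ ($j = -171 + 138 \cdot 113 = -171 + 15594 = 15423$)
$j + c{\left(-226 \right)} = 15423 - \frac{1}{495} = \frac{7634384}{495}$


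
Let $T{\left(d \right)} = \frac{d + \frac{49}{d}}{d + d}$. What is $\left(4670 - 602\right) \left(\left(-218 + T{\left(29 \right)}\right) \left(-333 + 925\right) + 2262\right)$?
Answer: $- \frac{432714437352}{841} \approx -5.1452 \cdot 10^{8}$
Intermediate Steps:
$T{\left(d \right)} = \frac{d + \frac{49}{d}}{2 d}$
$\left(4670 - 602\right) \left(\left(-218 + T{\left(29 \right)}\right) \left(-333 + 925\right) + 2262\right) = \left(4670 - 602\right) \left(\left(-218 + \frac{49 + 29^{2}}{2 \cdot 841}\right) \left(-333 + 925\right) + 2262\right) = 4068 \left(\left(-218 + \frac{1}{2} \cdot \frac{1}{841} \left(49 + 841\right)\right) 592 + 2262\right) = 4068 \left(\left(-218 + \frac{1}{2} \cdot \frac{1}{841} \cdot 890\right) 592 + 2262\right) = 4068 \left(\left(-218 + \frac{445}{841}\right) 592 + 2262\right) = 4068 \left(\left(- \frac{182893}{841}\right) 592 + 2262\right) = 4068 \left(- \frac{108272656}{841} + 2262\right) = 4068 \left(- \frac{106370314}{841}\right) = - \frac{432714437352}{841}$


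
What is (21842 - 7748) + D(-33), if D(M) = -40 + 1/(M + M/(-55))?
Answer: 2276743/162 ≈ 14054.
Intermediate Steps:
D(M) = -40 + 55/(54*M) (D(M) = -40 + 1/(M + M*(-1/55)) = -40 + 1/(M - M/55) = -40 + 1/(54*M/55) = -40 + 55/(54*M))
(21842 - 7748) + D(-33) = (21842 - 7748) + (-40 + (55/54)/(-33)) = 14094 + (-40 + (55/54)*(-1/33)) = 14094 + (-40 - 5/162) = 14094 - 6485/162 = 2276743/162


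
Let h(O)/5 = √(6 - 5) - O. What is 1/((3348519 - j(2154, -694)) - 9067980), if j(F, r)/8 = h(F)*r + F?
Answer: -1/65503973 ≈ -1.5266e-8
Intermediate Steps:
h(O) = 5 - 5*O (h(O) = 5*(√(6 - 5) - O) = 5*(√1 - O) = 5*(1 - O) = 5 - 5*O)
j(F, r) = 8*F + 8*r*(5 - 5*F) (j(F, r) = 8*((5 - 5*F)*r + F) = 8*(r*(5 - 5*F) + F) = 8*(F + r*(5 - 5*F)) = 8*F + 8*r*(5 - 5*F))
1/((3348519 - j(2154, -694)) - 9067980) = 1/((3348519 - (8*2154 - 40*(-694)*(-1 + 2154))) - 9067980) = 1/((3348519 - (17232 - 40*(-694)*2153)) - 9067980) = 1/((3348519 - (17232 + 59767280)) - 9067980) = 1/((3348519 - 1*59784512) - 9067980) = 1/((3348519 - 59784512) - 9067980) = 1/(-56435993 - 9067980) = 1/(-65503973) = -1/65503973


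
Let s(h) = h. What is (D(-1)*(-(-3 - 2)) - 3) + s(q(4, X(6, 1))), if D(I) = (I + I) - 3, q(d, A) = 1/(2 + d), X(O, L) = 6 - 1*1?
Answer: -167/6 ≈ -27.833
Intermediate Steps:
X(O, L) = 5 (X(O, L) = 6 - 1 = 5)
D(I) = -3 + 2*I (D(I) = 2*I - 3 = -3 + 2*I)
(D(-1)*(-(-3 - 2)) - 3) + s(q(4, X(6, 1))) = ((-3 + 2*(-1))*(-(-3 - 2)) - 3) + 1/(2 + 4) = ((-3 - 2)*(-1*(-5)) - 3) + 1/6 = (-5*5 - 3) + 1/6 = (-25 - 3) + 1/6 = -28 + 1/6 = -167/6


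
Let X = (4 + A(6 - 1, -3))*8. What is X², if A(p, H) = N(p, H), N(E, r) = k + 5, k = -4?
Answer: 1600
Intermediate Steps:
N(E, r) = 1 (N(E, r) = -4 + 5 = 1)
A(p, H) = 1
X = 40 (X = (4 + 1)*8 = 5*8 = 40)
X² = 40² = 1600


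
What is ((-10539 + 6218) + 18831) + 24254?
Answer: 38764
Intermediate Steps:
((-10539 + 6218) + 18831) + 24254 = (-4321 + 18831) + 24254 = 14510 + 24254 = 38764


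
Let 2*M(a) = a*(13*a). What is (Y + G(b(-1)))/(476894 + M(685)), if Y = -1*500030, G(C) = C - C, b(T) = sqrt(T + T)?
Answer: -1000060/7053713 ≈ -0.14178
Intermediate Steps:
b(T) = sqrt(2)*sqrt(T) (b(T) = sqrt(2*T) = sqrt(2)*sqrt(T))
G(C) = 0
M(a) = 13*a**2/2 (M(a) = (a*(13*a))/2 = (13*a**2)/2 = 13*a**2/2)
Y = -500030
(Y + G(b(-1)))/(476894 + M(685)) = (-500030 + 0)/(476894 + (13/2)*685**2) = -500030/(476894 + (13/2)*469225) = -500030/(476894 + 6099925/2) = -500030/7053713/2 = -500030*2/7053713 = -1000060/7053713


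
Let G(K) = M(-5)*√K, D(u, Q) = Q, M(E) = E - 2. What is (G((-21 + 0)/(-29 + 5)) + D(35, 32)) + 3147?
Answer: 3179 - 7*√14/4 ≈ 3172.5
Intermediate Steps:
M(E) = -2 + E
G(K) = -7*√K (G(K) = (-2 - 5)*√K = -7*√K)
(G((-21 + 0)/(-29 + 5)) + D(35, 32)) + 3147 = (-7*√21*√(-1/(-29 + 5)) + 32) + 3147 = (-7*√21*√(-1/(-24)) + 32) + 3147 = (-7*√14/4 + 32) + 3147 = (32 - 7*√14/4) + 3147 = 3179 - 7*√14/4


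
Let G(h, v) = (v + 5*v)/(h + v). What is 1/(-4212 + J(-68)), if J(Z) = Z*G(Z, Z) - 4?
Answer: -1/4420 ≈ -0.00022624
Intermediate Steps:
G(h, v) = 6*v/(h + v) (G(h, v) = (6*v)/(h + v) = 6*v/(h + v))
J(Z) = -4 + 3*Z (J(Z) = Z*(6*Z/(Z + Z)) - 4 = Z*(6*Z/((2*Z))) - 4 = Z*(6*Z*(1/(2*Z))) - 4 = Z*3 - 4 = 3*Z - 4 = -4 + 3*Z)
1/(-4212 + J(-68)) = 1/(-4212 + (-4 + 3*(-68))) = 1/(-4212 + (-4 - 204)) = 1/(-4212 - 208) = 1/(-4420) = -1/4420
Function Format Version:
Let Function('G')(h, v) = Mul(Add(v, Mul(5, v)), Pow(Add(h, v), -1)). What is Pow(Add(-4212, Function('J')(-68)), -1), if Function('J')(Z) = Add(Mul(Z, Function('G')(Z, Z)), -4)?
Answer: Rational(-1, 4420) ≈ -0.00022624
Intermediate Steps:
Function('G')(h, v) = Mul(6, v, Pow(Add(h, v), -1)) (Function('G')(h, v) = Mul(Mul(6, v), Pow(Add(h, v), -1)) = Mul(6, v, Pow(Add(h, v), -1)))
Function('J')(Z) = Add(-4, Mul(3, Z)) (Function('J')(Z) = Add(Mul(Z, Mul(6, Z, Pow(Add(Z, Z), -1))), -4) = Add(Mul(Z, Mul(6, Z, Pow(Mul(2, Z), -1))), -4) = Add(Mul(Z, Mul(6, Z, Mul(Rational(1, 2), Pow(Z, -1)))), -4) = Add(Mul(Z, 3), -4) = Add(Mul(3, Z), -4) = Add(-4, Mul(3, Z)))
Pow(Add(-4212, Function('J')(-68)), -1) = Pow(Add(-4212, Add(-4, Mul(3, -68))), -1) = Pow(Add(-4212, Add(-4, -204)), -1) = Pow(Add(-4212, -208), -1) = Pow(-4420, -1) = Rational(-1, 4420)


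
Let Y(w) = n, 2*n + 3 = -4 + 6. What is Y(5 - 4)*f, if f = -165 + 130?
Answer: 35/2 ≈ 17.500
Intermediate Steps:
n = -½ (n = -3/2 + (-4 + 6)/2 = -3/2 + (½)*2 = -3/2 + 1 = -½ ≈ -0.50000)
Y(w) = -½
f = -35
Y(5 - 4)*f = -½*(-35) = 35/2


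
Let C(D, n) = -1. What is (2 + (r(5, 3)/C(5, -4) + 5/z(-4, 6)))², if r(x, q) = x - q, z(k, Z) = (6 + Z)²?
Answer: 25/20736 ≈ 0.0012056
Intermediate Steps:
(2 + (r(5, 3)/C(5, -4) + 5/z(-4, 6)))² = (2 + ((5 - 1*3)/(-1) + 5/((6 + 6)²)))² = (2 + ((5 - 3)*(-1) + 5/(12²)))² = (2 + (2*(-1) + 5/144))² = (2 + (-2 + 5*(1/144)))² = (2 + (-2 + 5/144))² = (2 - 283/144)² = (5/144)² = 25/20736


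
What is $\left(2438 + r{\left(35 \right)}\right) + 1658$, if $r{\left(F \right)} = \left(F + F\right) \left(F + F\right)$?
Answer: $8996$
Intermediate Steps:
$r{\left(F \right)} = 4 F^{2}$ ($r{\left(F \right)} = 2 F 2 F = 4 F^{2}$)
$\left(2438 + r{\left(35 \right)}\right) + 1658 = \left(2438 + 4 \cdot 35^{2}\right) + 1658 = \left(2438 + 4 \cdot 1225\right) + 1658 = \left(2438 + 4900\right) + 1658 = 7338 + 1658 = 8996$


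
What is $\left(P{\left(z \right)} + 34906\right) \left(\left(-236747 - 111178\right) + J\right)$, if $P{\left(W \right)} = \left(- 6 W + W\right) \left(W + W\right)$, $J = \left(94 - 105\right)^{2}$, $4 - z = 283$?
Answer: $258593665216$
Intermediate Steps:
$z = -279$ ($z = 4 - 283 = -279$)
$J = 121$ ($J = \left(-11\right)^{2} = 121$)
$P{\left(W \right)} = - 10 W^{2}$ ($P{\left(W \right)} = - 5 W 2 W = - 10 W^{2}$)
$\left(P{\left(z \right)} + 34906\right) \left(\left(-236747 - 111178\right) + J\right) = \left(- 10 \left(-279\right)^{2} + 34906\right) \left(\left(-236747 - 111178\right) + 121\right) = \left(\left(-10\right) 77841 + 34906\right) \left(\left(-236747 - 111178\right) + 121\right) = \left(-778410 + 34906\right) \left(-347925 + 121\right) = \left(-743504\right) \left(-347804\right) = 258593665216$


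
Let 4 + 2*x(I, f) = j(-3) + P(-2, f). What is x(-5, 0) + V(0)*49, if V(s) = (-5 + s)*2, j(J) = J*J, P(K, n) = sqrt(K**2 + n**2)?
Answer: -973/2 ≈ -486.50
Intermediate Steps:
j(J) = J**2
x(I, f) = 5/2 + sqrt(4 + f**2)/2 (x(I, f) = -2 + ((-3)**2 + sqrt((-2)**2 + f**2))/2 = -2 + (9 + sqrt(4 + f**2))/2 = -2 + (9/2 + sqrt(4 + f**2)/2) = 5/2 + sqrt(4 + f**2)/2)
V(s) = -10 + 2*s
x(-5, 0) + V(0)*49 = (5/2 + sqrt(4 + 0**2)/2) + (-10 + 2*0)*49 = (5/2 + sqrt(4 + 0)/2) + (-10 + 0)*49 = (5/2 + sqrt(4)/2) - 10*49 = (5/2 + (1/2)*2) - 490 = (5/2 + 1) - 490 = 7/2 - 490 = -973/2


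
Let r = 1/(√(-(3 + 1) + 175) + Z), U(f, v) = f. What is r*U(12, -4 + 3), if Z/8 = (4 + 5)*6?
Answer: 576/20717 - 4*√19/20717 ≈ 0.026962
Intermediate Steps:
Z = 432 (Z = 8*((4 + 5)*6) = 8*(9*6) = 8*54 = 432)
r = 1/(432 + 3*√19) (r = 1/(√(-(3 + 1) + 175) + 432) = 1/(√(-1*4 + 175) + 432) = 1/(√(-4 + 175) + 432) = 1/(√171 + 432) = 1/(3*√19 + 432) = 1/(432 + 3*√19) ≈ 0.0022468)
r*U(12, -4 + 3) = (48/20717 - √19/62151)*12 = 576/20717 - 4*√19/20717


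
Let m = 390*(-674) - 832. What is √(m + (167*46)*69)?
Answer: √266366 ≈ 516.11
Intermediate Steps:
m = -263692 (m = -262860 - 832 = -263692)
√(m + (167*46)*69) = √(-263692 + (167*46)*69) = √(-263692 + 7682*69) = √(-263692 + 530058) = √266366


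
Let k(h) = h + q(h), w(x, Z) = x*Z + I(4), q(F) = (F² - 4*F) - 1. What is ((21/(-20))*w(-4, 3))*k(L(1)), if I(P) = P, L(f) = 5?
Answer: 378/5 ≈ 75.600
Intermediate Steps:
q(F) = -1 + F² - 4*F
w(x, Z) = 4 + Z*x (w(x, Z) = x*Z + 4 = Z*x + 4 = 4 + Z*x)
k(h) = -1 + h² - 3*h (k(h) = h + (-1 + h² - 4*h) = -1 + h² - 3*h)
((21/(-20))*w(-4, 3))*k(L(1)) = ((21/(-20))*(4 + 3*(-4)))*(-1 + 5² - 3*5) = ((21*(-1/20))*(4 - 12))*(-1 + 25 - 15) = -21/20*(-8)*9 = (42/5)*9 = 378/5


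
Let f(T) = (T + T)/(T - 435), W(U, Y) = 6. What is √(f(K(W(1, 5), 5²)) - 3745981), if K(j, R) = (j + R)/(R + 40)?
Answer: I*√747064302714986/14122 ≈ 1935.5*I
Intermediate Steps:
K(j, R) = (R + j)/(40 + R)
f(T) = 2*T/(-435 + T) (f(T) = (2*T)/(-435 + T) = 2*T/(-435 + T))
√(f(K(W(1, 5), 5²)) - 3745981) = √(2*((5² + 6)/(40 + 5²))/(-435 + (5² + 6)/(40 + 5²)) - 3745981) = √(2*((25 + 6)/(40 + 25))/(-435 + (25 + 6)/(40 + 25)) - 3745981) = √(2*(31/65)/(-435 + 31/65) - 3745981) = √(2*(31/65)/(-28244/65) - 3745981) = √(2*(31/65)*(-65/28244) - 3745981) = √(-31/14122 - 3745981) = √(-52900743713/14122) = I*√747064302714986/14122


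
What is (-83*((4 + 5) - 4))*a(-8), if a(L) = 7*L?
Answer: 23240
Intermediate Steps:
(-83*((4 + 5) - 4))*a(-8) = (-83*((4 + 5) - 4))*(7*(-8)) = -83*(9 - 4)*(-56) = -83*5*(-56) = -415*(-56) = 23240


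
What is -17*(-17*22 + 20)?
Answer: 6018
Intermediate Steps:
-17*(-17*22 + 20) = -17*(-374 + 20) = -17*(-354) = 6018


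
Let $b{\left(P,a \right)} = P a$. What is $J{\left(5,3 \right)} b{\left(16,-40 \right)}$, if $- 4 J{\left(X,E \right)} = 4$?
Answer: $640$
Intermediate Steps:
$J{\left(X,E \right)} = -1$ ($J{\left(X,E \right)} = \left(- \frac{1}{4}\right) 4 = -1$)
$J{\left(5,3 \right)} b{\left(16,-40 \right)} = - 16 \left(-40\right) = \left(-1\right) \left(-640\right) = 640$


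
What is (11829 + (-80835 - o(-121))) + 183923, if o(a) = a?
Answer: 115038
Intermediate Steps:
(11829 + (-80835 - o(-121))) + 183923 = (11829 + (-80835 - 1*(-121))) + 183923 = (11829 + (-80835 + 121)) + 183923 = (11829 - 80714) + 183923 = -68885 + 183923 = 115038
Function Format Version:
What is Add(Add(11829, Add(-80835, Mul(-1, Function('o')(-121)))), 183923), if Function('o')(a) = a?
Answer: 115038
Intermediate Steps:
Add(Add(11829, Add(-80835, Mul(-1, Function('o')(-121)))), 183923) = Add(Add(11829, Add(-80835, Mul(-1, -121))), 183923) = Add(Add(11829, Add(-80835, 121)), 183923) = Add(Add(11829, -80714), 183923) = Add(-68885, 183923) = 115038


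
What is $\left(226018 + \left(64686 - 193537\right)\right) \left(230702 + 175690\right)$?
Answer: $39487891464$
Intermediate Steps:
$\left(226018 + \left(64686 - 193537\right)\right) \left(230702 + 175690\right) = \left(226018 - 128851\right) 406392 = 97167 \cdot 406392 = 39487891464$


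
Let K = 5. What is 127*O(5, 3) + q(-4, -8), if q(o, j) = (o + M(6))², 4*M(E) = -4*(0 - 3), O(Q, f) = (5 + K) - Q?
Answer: 636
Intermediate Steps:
O(Q, f) = 10 - Q (O(Q, f) = (5 + 5) - Q = 10 - Q)
M(E) = 3 (M(E) = (-4*(0 - 3))/4 = (-4*(-3))/4 = (¼)*12 = 3)
q(o, j) = (3 + o)² (q(o, j) = (o + 3)² = (3 + o)²)
127*O(5, 3) + q(-4, -8) = 127*(10 - 1*5) + (3 - 4)² = 127*(10 - 5) + (-1)² = 127*5 + 1 = 635 + 1 = 636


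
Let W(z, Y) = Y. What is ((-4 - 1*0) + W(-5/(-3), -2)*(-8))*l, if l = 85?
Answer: 1020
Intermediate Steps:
((-4 - 1*0) + W(-5/(-3), -2)*(-8))*l = ((-4 - 1*0) - 2*(-8))*85 = ((-4 + 0) + 16)*85 = (-4 + 16)*85 = 12*85 = 1020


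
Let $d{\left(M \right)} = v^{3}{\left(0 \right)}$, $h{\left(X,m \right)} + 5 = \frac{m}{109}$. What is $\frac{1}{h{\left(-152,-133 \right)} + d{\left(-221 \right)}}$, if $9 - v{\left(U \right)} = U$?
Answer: $\frac{109}{78783} \approx 0.0013835$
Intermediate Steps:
$v{\left(U \right)} = 9 - U$
$h{\left(X,m \right)} = -5 + \frac{m}{109}$
$d{\left(M \right)} = 729$ ($d{\left(M \right)} = \left(9 - 0\right)^{3} = \left(9 + 0\right)^{3} = 9^{3} = 729$)
$\frac{1}{h{\left(-152,-133 \right)} + d{\left(-221 \right)}} = \frac{1}{\left(-5 + \frac{1}{109} \left(-133\right)\right) + 729} = \frac{1}{\left(-5 - \frac{133}{109}\right) + 729} = \frac{1}{- \frac{678}{109} + 729} = \frac{1}{\frac{78783}{109}} = \frac{109}{78783}$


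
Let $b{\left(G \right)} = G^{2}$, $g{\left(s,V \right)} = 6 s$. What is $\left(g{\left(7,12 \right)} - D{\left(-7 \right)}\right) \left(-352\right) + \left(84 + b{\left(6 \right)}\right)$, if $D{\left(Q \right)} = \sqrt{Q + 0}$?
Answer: $-14664 + 352 i \sqrt{7} \approx -14664.0 + 931.3 i$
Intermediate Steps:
$D{\left(Q \right)} = \sqrt{Q}$
$\left(g{\left(7,12 \right)} - D{\left(-7 \right)}\right) \left(-352\right) + \left(84 + b{\left(6 \right)}\right) = \left(6 \cdot 7 - \sqrt{-7}\right) \left(-352\right) + \left(84 + 6^{2}\right) = \left(42 - i \sqrt{7}\right) \left(-352\right) + \left(84 + 36\right) = \left(42 - i \sqrt{7}\right) \left(-352\right) + 120 = \left(-14784 + 352 i \sqrt{7}\right) + 120 = -14664 + 352 i \sqrt{7}$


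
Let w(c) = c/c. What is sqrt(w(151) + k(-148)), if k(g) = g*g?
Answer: sqrt(21905) ≈ 148.00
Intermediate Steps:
w(c) = 1
k(g) = g**2
sqrt(w(151) + k(-148)) = sqrt(1 + (-148)**2) = sqrt(1 + 21904) = sqrt(21905)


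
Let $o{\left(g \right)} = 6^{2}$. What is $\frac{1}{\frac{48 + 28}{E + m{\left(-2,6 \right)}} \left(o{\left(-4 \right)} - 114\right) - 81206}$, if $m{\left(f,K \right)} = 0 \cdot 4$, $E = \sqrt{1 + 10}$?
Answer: $- \frac{23507}{1907984674} + \frac{78 \sqrt{11}}{953992337} \approx -1.2049 \cdot 10^{-5}$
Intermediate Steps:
$E = \sqrt{11} \approx 3.3166$
$o{\left(g \right)} = 36$
$m{\left(f,K \right)} = 0$
$\frac{1}{\frac{48 + 28}{E + m{\left(-2,6 \right)}} \left(o{\left(-4 \right)} - 114\right) - 81206} = \frac{1}{\frac{48 + 28}{\sqrt{11} + 0} \left(36 - 114\right) - 81206} = \frac{1}{\frac{76}{\sqrt{11}} \left(-78\right) - 81206} = \frac{1}{76 \frac{\sqrt{11}}{11} \left(-78\right) - 81206} = \frac{1}{\frac{76 \sqrt{11}}{11} \left(-78\right) - 81206} = \frac{1}{- \frac{5928 \sqrt{11}}{11} - 81206} = \frac{1}{-81206 - \frac{5928 \sqrt{11}}{11}}$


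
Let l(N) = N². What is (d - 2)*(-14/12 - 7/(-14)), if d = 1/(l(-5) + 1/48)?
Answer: 4708/3603 ≈ 1.3067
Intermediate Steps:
d = 48/1201 (d = 1/((-5)² + 1/48) = 1/(25 + 1/48) = 1/(1201/48) = 48/1201 ≈ 0.039967)
(d - 2)*(-14/12 - 7/(-14)) = (48/1201 - 2)*(-14/12 - 7/(-14)) = -2354*(-14*1/12 - 7*(-1/14))/1201 = -2354*(-7/6 + ½)/1201 = -2354/1201*(-⅔) = 4708/3603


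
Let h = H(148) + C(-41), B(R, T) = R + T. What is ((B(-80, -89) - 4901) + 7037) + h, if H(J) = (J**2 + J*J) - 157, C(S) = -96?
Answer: 45522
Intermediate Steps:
H(J) = -157 + 2*J**2 (H(J) = (J**2 + J**2) - 157 = 2*J**2 - 157 = -157 + 2*J**2)
h = 43555 (h = (-157 + 2*148**2) - 96 = (-157 + 2*21904) - 96 = (-157 + 43808) - 96 = 43651 - 96 = 43555)
((B(-80, -89) - 4901) + 7037) + h = (((-80 - 89) - 4901) + 7037) + 43555 = ((-169 - 4901) + 7037) + 43555 = (-5070 + 7037) + 43555 = 1967 + 43555 = 45522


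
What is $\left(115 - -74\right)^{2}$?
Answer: $35721$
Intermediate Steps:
$\left(115 - -74\right)^{2} = \left(115 + 74\right)^{2} = 189^{2} = 35721$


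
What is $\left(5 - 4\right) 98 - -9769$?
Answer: $9867$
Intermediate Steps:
$\left(5 - 4\right) 98 - -9769 = 1 \cdot 98 + 9769 = 98 + 9769 = 9867$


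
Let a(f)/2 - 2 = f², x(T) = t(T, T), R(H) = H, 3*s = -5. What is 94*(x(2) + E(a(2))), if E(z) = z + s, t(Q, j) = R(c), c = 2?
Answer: 3478/3 ≈ 1159.3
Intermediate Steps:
s = -5/3 (s = (⅓)*(-5) = -5/3 ≈ -1.6667)
t(Q, j) = 2
x(T) = 2
a(f) = 4 + 2*f²
E(z) = -5/3 + z (E(z) = z - 5/3 = -5/3 + z)
94*(x(2) + E(a(2))) = 94*(2 + (-5/3 + (4 + 2*2²))) = 94*(2 + (-5/3 + (4 + 2*4))) = 94*(2 + (-5/3 + (4 + 8))) = 94*(2 + (-5/3 + 12)) = 94*(2 + 31/3) = 94*(37/3) = 3478/3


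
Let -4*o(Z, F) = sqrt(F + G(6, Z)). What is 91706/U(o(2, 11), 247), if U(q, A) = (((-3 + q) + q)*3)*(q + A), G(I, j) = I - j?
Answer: -482006736/6832903 + 720442336*sqrt(15)/61496127 ≈ -25.169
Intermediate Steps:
o(Z, F) = -sqrt(6 + F - Z)/4 (o(Z, F) = -sqrt(F + (6 - Z))/4 = -sqrt(6 + F - Z)/4)
U(q, A) = (-9 + 6*q)*(A + q) (U(q, A) = ((-3 + 2*q)*3)*(A + q) = (-9 + 6*q)*(A + q))
91706/U(o(2, 11), 247) = 91706/(-9*247 - (-9)*sqrt(6 + 11 - 1*2)/4 + 6*(-sqrt(6 + 11 - 1*2)/4)**2 + 6*247*(-sqrt(6 + 11 - 1*2)/4)) = 91706/(-2223 - (-9)*sqrt(6 + 11 - 2)/4 + 6*(-sqrt(6 + 11 - 2)/4)**2 + 6*247*(-sqrt(6 + 11 - 2)/4)) = 91706/(-2223 - (-9)*sqrt(15)/4 + 6*(-sqrt(15)/4)**2 + 6*247*(-sqrt(15)/4)) = 91706/(-2223 + 9*sqrt(15)/4 + 6*(15/16) - 741*sqrt(15)/2) = 91706/(-2223 + 9*sqrt(15)/4 + 45/8 - 741*sqrt(15)/2) = 91706/(-17739/8 - 1473*sqrt(15)/4)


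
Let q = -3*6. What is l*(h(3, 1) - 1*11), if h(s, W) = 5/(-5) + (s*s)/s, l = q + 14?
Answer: 36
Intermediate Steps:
q = -18
l = -4 (l = -18 + 14 = -4)
h(s, W) = -1 + s (h(s, W) = 5*(-1/5) + s**2/s = -1 + s)
l*(h(3, 1) - 1*11) = -4*((-1 + 3) - 1*11) = -4*(2 - 11) = -4*(-9) = 36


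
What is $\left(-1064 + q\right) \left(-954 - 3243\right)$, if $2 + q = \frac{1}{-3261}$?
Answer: $\frac{4863241573}{1087} \approx 4.474 \cdot 10^{6}$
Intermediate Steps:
$q = - \frac{6523}{3261}$ ($q = -2 + \frac{1}{-3261} = -2 - \frac{1}{3261} = - \frac{6523}{3261} \approx -2.0003$)
$\left(-1064 + q\right) \left(-954 - 3243\right) = \left(-1064 - \frac{6523}{3261}\right) \left(-954 - 3243\right) = \left(- \frac{3476227}{3261}\right) \left(-4197\right) = \frac{4863241573}{1087}$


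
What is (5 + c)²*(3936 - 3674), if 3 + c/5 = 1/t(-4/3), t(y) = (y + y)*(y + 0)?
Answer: 9906875/512 ≈ 19349.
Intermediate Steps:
t(y) = 2*y² (t(y) = (2*y)*y = 2*y²)
c = -435/32 (c = -15 + 5/((2*(-4/3)²)) = -15 + 5/((2*(16/9))) = -15 + 5/(32/9) = -15 + 5*(9/32) = -15 + 45/32 = -435/32 ≈ -13.594)
(5 + c)²*(3936 - 3674) = (5 - 435/32)²*(3936 - 3674) = (-275/32)²*262 = (75625/1024)*262 = 9906875/512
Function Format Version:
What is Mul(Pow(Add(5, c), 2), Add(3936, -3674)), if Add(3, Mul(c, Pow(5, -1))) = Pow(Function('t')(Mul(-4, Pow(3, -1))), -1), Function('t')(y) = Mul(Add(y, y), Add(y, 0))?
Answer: Rational(9906875, 512) ≈ 19349.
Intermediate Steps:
Function('t')(y) = Mul(2, Pow(y, 2)) (Function('t')(y) = Mul(Mul(2, y), y) = Mul(2, Pow(y, 2)))
c = Rational(-435, 32) (c = Add(-15, Mul(5, Pow(Mul(2, Pow(Mul(-4, Pow(3, -1)), 2)), -1))) = Add(-15, Mul(5, Pow(Mul(2, Pow(Mul(-4, Rational(1, 3)), 2)), -1))) = Add(-15, Mul(5, Pow(Mul(2, Pow(Rational(-4, 3), 2)), -1))) = Add(-15, Mul(5, Pow(Mul(2, Rational(16, 9)), -1))) = Add(-15, Mul(5, Pow(Rational(32, 9), -1))) = Add(-15, Mul(5, Rational(9, 32))) = Add(-15, Rational(45, 32)) = Rational(-435, 32) ≈ -13.594)
Mul(Pow(Add(5, c), 2), Add(3936, -3674)) = Mul(Pow(Add(5, Rational(-435, 32)), 2), Add(3936, -3674)) = Mul(Pow(Rational(-275, 32), 2), 262) = Mul(Rational(75625, 1024), 262) = Rational(9906875, 512)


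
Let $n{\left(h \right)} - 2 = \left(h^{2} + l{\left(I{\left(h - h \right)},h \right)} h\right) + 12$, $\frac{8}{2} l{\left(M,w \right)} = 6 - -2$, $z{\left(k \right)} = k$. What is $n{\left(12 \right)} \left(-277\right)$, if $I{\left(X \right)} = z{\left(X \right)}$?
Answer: $-50414$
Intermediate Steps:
$I{\left(X \right)} = X$
$l{\left(M,w \right)} = 2$ ($l{\left(M,w \right)} = \frac{6 - -2}{4} = \frac{6 + 2}{4} = \frac{1}{4} \cdot 8 = 2$)
$n{\left(h \right)} = 14 + h^{2} + 2 h$ ($n{\left(h \right)} = 2 + \left(\left(h^{2} + 2 h\right) + 12\right) = 2 + \left(12 + h^{2} + 2 h\right) = 14 + h^{2} + 2 h$)
$n{\left(12 \right)} \left(-277\right) = \left(14 + 12^{2} + 2 \cdot 12\right) \left(-277\right) = \left(14 + 144 + 24\right) \left(-277\right) = 182 \left(-277\right) = -50414$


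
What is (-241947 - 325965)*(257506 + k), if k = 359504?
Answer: -350407383120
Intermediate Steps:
(-241947 - 325965)*(257506 + k) = (-241947 - 325965)*(257506 + 359504) = -567912*617010 = -350407383120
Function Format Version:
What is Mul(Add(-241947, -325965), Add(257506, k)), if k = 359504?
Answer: -350407383120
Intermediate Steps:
Mul(Add(-241947, -325965), Add(257506, k)) = Mul(Add(-241947, -325965), Add(257506, 359504)) = Mul(-567912, 617010) = -350407383120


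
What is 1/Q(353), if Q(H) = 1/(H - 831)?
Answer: -478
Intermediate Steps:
Q(H) = 1/(-831 + H)
1/Q(353) = 1/(1/(-831 + 353)) = 1/(1/(-478)) = 1/(-1/478) = -478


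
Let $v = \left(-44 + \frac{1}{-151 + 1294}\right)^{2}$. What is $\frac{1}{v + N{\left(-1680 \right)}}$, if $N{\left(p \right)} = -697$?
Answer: $\frac{1306449}{1618589728} \approx 0.00080715$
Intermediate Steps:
$v = \frac{2529184681}{1306449}$ ($v = \left(-44 + \frac{1}{1143}\right)^{2} = \left(- \frac{50291}{1143}\right)^{2} = \frac{2529184681}{1306449} \approx 1935.9$)
$\frac{1}{v + N{\left(-1680 \right)}} = \frac{1}{\frac{2529184681}{1306449} - 697} = \frac{1}{\frac{1618589728}{1306449}} = \frac{1306449}{1618589728}$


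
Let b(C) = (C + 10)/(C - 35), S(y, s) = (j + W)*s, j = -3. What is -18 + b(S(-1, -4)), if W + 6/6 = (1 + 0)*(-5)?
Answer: 28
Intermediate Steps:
W = -6 (W = -1 + (1 + 0)*(-5) = -1 + 1*(-5) = -1 - 5 = -6)
S(y, s) = -9*s (S(y, s) = (-3 - 6)*s = -9*s)
b(C) = (10 + C)/(-35 + C)
-18 + b(S(-1, -4)) = -18 + (10 - 9*(-4))/(-35 - 9*(-4)) = -18 + (10 + 36)/(-35 + 36) = -18 + 46/1 = -18 + 1*46 = -18 + 46 = 28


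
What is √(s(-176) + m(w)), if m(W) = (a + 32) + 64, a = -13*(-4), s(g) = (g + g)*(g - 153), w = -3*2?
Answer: 6*√3221 ≈ 340.52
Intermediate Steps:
w = -6
s(g) = 2*g*(-153 + g) (s(g) = (2*g)*(-153 + g) = 2*g*(-153 + g))
a = 52
m(W) = 148 (m(W) = (52 + 32) + 64 = 84 + 64 = 148)
√(s(-176) + m(w)) = √(2*(-176)*(-153 - 176) + 148) = √(2*(-176)*(-329) + 148) = √(115808 + 148) = √115956 = 6*√3221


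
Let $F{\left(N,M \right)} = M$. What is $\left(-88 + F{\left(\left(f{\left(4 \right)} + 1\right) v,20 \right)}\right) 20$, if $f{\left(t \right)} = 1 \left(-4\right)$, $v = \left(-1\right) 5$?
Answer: $-1360$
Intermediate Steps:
$v = -5$
$f{\left(t \right)} = -4$
$\left(-88 + F{\left(\left(f{\left(4 \right)} + 1\right) v,20 \right)}\right) 20 = \left(-88 + 20\right) 20 = \left(-68\right) 20 = -1360$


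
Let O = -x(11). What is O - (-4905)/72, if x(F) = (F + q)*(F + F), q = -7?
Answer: -159/8 ≈ -19.875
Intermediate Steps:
x(F) = 2*F*(-7 + F) (x(F) = (F - 7)*(F + F) = (-7 + F)*(2*F) = 2*F*(-7 + F))
O = -88 (O = -2*11*(-7 + 11) = -2*11*4 = -1*88 = -88)
O - (-4905)/72 = -88 - (-4905)/72 = -88 - 109*(-5/8) = -88 + 545/8 = -159/8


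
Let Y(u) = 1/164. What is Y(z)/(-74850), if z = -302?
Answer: -1/12275400 ≈ -8.1464e-8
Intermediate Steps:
Y(u) = 1/164
Y(z)/(-74850) = (1/164)/(-74850) = (1/164)*(-1/74850) = -1/12275400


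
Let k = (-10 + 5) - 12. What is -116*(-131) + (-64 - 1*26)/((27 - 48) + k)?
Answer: 288769/19 ≈ 15198.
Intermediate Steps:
k = -17 (k = -5 - 12 = -17)
-116*(-131) + (-64 - 1*26)/((27 - 48) + k) = -116*(-131) + (-64 - 1*26)/((27 - 48) - 17) = 15196 + (-64 - 26)/(-21 - 17) = 15196 - 90/(-38) = 15196 - 90*(-1/38) = 15196 + 45/19 = 288769/19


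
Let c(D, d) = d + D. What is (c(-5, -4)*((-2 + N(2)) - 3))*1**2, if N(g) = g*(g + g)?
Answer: -27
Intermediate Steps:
c(D, d) = D + d
N(g) = 2*g**2 (N(g) = g*(2*g) = 2*g**2)
(c(-5, -4)*((-2 + N(2)) - 3))*1**2 = ((-5 - 4)*((-2 + 2*2**2) - 3))*1**2 = -9*((-2 + 2*4) - 3)*1 = -9*((-2 + 8) - 3)*1 = -9*(6 - 3)*1 = -9*3*1 = -27*1 = -27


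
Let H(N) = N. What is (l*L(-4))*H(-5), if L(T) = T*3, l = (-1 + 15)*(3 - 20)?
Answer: -14280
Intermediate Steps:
l = -238 (l = 14*(-17) = -238)
L(T) = 3*T
(l*L(-4))*H(-5) = -714*(-4)*(-5) = -238*(-12)*(-5) = 2856*(-5) = -14280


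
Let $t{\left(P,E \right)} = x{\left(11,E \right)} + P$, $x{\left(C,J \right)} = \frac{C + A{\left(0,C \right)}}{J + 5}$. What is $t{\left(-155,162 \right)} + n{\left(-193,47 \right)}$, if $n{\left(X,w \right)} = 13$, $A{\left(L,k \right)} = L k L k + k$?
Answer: $- \frac{23692}{167} \approx -141.87$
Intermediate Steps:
$A{\left(L,k \right)} = k + L^{2} k^{2}$ ($A{\left(L,k \right)} = k L^{2} k + k = L^{2} k^{2} + k = k + L^{2} k^{2}$)
$x{\left(C,J \right)} = \frac{2 C}{5 + J}$ ($x{\left(C,J \right)} = \frac{C + C \left(1 + C 0^{2}\right)}{J + 5} = \frac{C + C \left(1 + C 0\right)}{5 + J} = \frac{C + C \left(1 + 0\right)}{5 + J} = \frac{C + C 1}{5 + J} = \frac{C + C}{5 + J} = \frac{2 C}{5 + J}$)
$t{\left(P,E \right)} = P + \frac{22}{5 + E}$ ($t{\left(P,E \right)} = 2 \cdot 11 \frac{1}{5 + E} + P = \frac{22}{5 + E} + P = P + \frac{22}{5 + E}$)
$t{\left(-155,162 \right)} + n{\left(-193,47 \right)} = \frac{22 - 155 \left(5 + 162\right)}{5 + 162} + 13 = \frac{22 - 25885}{167} + 13 = \frac{1}{167} \left(-25863\right) + 13 = - \frac{25863}{167} + 13 = - \frac{23692}{167}$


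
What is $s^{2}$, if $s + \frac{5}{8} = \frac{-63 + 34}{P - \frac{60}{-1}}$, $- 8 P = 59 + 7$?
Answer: $\frac{3853369}{2742336} \approx 1.4051$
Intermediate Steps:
$P = - \frac{33}{4}$ ($P = - \frac{59 + 7}{8} = \left(- \frac{1}{8}\right) 66 = - \frac{33}{4} \approx -8.25$)
$s = - \frac{1963}{1656}$ ($s = - \frac{5}{8} + \frac{-63 + 34}{- \frac{33}{4} - \frac{60}{-1}} = - \frac{5}{8} - \frac{29}{- \frac{33}{4} - -60} = - \frac{5}{8} - \frac{29}{- \frac{33}{4} + 60} = - \frac{5}{8} - \frac{29}{\frac{207}{4}} = - \frac{5}{8} - \frac{116}{207} = - \frac{1963}{1656} \approx -1.1854$)
$s^{2} = \left(- \frac{1963}{1656}\right)^{2} = \frac{3853369}{2742336}$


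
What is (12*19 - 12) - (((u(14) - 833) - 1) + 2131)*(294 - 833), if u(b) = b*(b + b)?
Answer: 910587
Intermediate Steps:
u(b) = 2*b² (u(b) = b*(2*b) = 2*b²)
(12*19 - 12) - (((u(14) - 833) - 1) + 2131)*(294 - 833) = (12*19 - 12) - (((2*14² - 833) - 1) + 2131)*(294 - 833) = (228 - 12) - (((2*196 - 833) - 1) + 2131)*(-539) = 216 - (((392 - 833) - 1) + 2131)*(-539) = 216 - ((-441 - 1) + 2131)*(-539) = 216 - (-442 + 2131)*(-539) = 216 - 1689*(-539) = 216 - 1*(-910371) = 216 + 910371 = 910587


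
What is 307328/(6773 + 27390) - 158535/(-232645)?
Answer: 15382870753/1589570227 ≈ 9.6774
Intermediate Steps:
307328/(6773 + 27390) - 158535/(-232645) = 307328/34163 - 158535*(-1/232645) = 307328*(1/34163) + 31707/46529 = 307328/34163 + 31707/46529 = 15382870753/1589570227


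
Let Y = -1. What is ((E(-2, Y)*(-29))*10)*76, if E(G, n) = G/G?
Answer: -22040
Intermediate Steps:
E(G, n) = 1
((E(-2, Y)*(-29))*10)*76 = ((1*(-29))*10)*76 = -29*10*76 = -290*76 = -22040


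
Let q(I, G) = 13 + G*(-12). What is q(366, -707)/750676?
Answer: 8497/750676 ≈ 0.011319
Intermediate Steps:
q(I, G) = 13 - 12*G
q(366, -707)/750676 = (13 - 12*(-707))/750676 = (13 + 8484)*(1/750676) = 8497*(1/750676) = 8497/750676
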